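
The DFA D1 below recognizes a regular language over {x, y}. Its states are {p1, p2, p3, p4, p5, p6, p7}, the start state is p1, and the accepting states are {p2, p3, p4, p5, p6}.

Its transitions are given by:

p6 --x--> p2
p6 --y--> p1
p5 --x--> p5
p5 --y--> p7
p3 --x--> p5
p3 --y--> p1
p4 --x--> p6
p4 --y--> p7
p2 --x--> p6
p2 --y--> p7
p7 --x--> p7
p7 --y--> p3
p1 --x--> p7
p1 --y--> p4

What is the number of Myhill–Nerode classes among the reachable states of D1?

Every state is reachable, so we keep all 7.
P0 = {p2,p3,p4,p5,p6} | {p1,p7}.
Stable partition: {p2,p3,p4,p5,p6} | {p1,p7} — 2 equivalence classes.

2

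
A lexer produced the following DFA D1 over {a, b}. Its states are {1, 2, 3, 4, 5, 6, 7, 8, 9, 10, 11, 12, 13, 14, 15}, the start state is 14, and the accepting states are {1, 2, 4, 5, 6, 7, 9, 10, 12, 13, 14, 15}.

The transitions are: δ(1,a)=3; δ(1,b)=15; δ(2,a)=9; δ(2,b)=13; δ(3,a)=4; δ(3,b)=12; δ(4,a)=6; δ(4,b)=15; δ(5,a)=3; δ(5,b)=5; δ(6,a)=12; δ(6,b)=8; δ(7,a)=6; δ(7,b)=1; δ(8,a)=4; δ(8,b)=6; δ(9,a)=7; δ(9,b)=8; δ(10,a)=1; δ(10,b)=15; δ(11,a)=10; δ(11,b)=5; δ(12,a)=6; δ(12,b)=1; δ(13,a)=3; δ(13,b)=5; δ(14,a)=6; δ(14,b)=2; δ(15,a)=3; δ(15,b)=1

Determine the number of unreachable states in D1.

BFS from 14 reaches {1, 2, 3, 4, 5, 6, 7, 8, 9, 12, 13, 14, 15}; the 2 state(s) 10, 11 are never visited.

2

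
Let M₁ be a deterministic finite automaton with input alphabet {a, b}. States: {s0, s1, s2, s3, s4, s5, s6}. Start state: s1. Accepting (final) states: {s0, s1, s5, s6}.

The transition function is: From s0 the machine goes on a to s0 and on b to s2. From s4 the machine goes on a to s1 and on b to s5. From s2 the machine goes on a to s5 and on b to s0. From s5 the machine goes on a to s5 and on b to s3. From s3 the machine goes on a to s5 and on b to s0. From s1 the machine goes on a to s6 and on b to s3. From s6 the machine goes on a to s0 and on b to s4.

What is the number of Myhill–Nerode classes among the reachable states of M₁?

2

All states are reachable from the start state.
Initial partition by acceptance: {s0,s1,s5,s6} | {s2,s3,s4}.
No further refinement is possible. Final partition (2 blocks): {s0,s1,s5,s6} | {s2,s3,s4}.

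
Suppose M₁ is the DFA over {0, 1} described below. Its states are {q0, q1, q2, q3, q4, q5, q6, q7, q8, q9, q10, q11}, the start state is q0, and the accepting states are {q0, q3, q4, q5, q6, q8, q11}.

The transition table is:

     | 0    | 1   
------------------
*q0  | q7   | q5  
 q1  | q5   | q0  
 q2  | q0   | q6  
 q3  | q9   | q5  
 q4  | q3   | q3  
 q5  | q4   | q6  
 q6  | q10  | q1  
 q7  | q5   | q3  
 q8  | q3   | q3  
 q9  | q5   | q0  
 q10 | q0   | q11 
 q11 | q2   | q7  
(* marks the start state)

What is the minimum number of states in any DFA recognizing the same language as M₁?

6

First remove the unreachable states {q8}; 11 states remain.
P0 = {q0,q3,q4,q5,q6,q11} | {q1,q2,q7,q9,q10}.
Split {q0,q3,q4,q5,q6,q11} by δ(·,0) → {q0,q3,q6,q11} and {q4,q5}.
On input 1, block {q0,q3,q6,q11} splits into {q0,q3} and {q6,q11}.
Split {q1,q2,q7,q9,q10} by δ(·,0) → {q1,q7,q9} and {q2,q10}.
On input 0, block {q4,q5} splits into {q4} and {q5}.
No further refinement is possible. Final partition (6 blocks): {q0,q3} | {q1,q7,q9} | {q4} | {q6,q11} | {q2,q10} | {q5}.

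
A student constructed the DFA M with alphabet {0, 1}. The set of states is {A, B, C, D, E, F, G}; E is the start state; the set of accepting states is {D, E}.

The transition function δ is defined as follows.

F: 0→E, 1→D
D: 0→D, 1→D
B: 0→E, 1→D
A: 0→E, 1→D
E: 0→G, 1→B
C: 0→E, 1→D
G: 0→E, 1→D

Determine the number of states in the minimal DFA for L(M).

3

First remove the unreachable states {A,C,F}; 4 states remain.
P0 = {D,E} | {B,G}.
On input 0, block {D,E} splits into {D} and {E}.
Stable partition: {D} | {B,G} | {E} — 3 equivalence classes.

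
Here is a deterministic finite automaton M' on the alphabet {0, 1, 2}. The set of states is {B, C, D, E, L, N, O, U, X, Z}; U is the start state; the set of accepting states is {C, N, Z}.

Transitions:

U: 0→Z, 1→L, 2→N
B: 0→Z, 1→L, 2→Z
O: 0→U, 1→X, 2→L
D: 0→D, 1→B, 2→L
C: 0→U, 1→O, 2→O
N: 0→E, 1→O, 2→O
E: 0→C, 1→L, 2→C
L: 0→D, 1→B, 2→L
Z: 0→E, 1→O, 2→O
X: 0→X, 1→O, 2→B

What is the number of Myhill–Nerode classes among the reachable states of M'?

All states are reachable from the start state.
Start with accepting vs non-accepting: {C,N,Z} | {B,D,E,L,O,U,X}.
Refine {B,D,E,L,O,U,X} on symbol 0: members go to different blocks, giving {D,L,O,X} and {B,E,U}.
Refine {D,L,O,X} on symbol 0: members go to different blocks, giving {D,L,X} and {O}.
Split {D,L,X} by δ(·,1) → {D,L} and {X}.
Stable partition: {C,N,Z} | {D,L} | {B,E,U} | {O} | {X} — 5 equivalence classes.

5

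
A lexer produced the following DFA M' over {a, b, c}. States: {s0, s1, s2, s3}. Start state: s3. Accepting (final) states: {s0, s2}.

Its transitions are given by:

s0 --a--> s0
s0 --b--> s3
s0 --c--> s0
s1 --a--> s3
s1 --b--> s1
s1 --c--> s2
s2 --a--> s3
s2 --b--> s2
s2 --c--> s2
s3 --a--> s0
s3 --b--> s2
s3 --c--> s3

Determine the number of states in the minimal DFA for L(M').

3

Reachable states from the start: {s0,s2,s3}. Unreachable: {s1} — drop them.
P0 = {s0,s2} | {s3}.
On input a, block {s0,s2} splits into {s0} and {s2}.
No further refinement is possible. Final partition (3 blocks): {s0} | {s3} | {s2}.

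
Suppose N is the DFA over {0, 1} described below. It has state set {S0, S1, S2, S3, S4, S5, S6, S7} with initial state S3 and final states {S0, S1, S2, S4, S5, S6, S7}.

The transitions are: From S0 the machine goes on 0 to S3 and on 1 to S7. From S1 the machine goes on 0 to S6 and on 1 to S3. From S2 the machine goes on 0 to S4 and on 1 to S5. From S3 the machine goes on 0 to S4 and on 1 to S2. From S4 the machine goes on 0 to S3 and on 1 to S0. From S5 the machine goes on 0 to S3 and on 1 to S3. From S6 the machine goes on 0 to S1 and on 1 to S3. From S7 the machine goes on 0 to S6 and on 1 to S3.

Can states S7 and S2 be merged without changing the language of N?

All states are reachable from the start state.
Start with accepting vs non-accepting: {S0,S1,S2,S4,S5,S6,S7} | {S3}.
Split {S0,S1,S2,S4,S5,S6,S7} by δ(·,0) → {S1,S2,S6,S7} and {S0,S4,S5}.
Refine {S1,S2,S6,S7} on symbol 0: members go to different blocks, giving {S1,S6,S7} and {S2}.
On input 1, block {S0,S4,S5} splits into {S0} and {S4} and {S5}.
The partition is now stable with 6 blocks: {S1,S6,S7} | {S3} | {S0} | {S2} | {S4} | {S5}.
S7 and S2 end up in different blocks, so they are distinguishable. For instance, the string '1' is accepted from only S2.

No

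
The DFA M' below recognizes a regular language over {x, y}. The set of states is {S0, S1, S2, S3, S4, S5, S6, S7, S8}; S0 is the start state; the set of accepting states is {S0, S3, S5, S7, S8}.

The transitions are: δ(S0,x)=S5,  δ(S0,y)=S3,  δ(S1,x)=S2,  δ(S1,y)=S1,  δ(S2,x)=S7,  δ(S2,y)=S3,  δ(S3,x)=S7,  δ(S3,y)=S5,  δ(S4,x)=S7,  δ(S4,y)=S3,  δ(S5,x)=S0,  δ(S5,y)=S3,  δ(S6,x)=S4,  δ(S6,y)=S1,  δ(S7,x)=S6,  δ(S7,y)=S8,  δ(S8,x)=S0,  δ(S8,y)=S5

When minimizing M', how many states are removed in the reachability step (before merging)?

Every one of the 9 states is reachable from S0.

0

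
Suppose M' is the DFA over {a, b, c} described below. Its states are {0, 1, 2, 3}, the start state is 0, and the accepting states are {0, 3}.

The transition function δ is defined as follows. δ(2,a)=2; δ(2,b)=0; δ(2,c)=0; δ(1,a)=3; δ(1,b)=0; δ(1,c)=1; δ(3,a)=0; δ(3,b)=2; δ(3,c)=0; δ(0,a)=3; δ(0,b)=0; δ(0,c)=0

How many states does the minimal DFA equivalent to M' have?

First remove the unreachable states {1}; 3 states remain.
Start with accepting vs non-accepting: {0,3} | {2}.
Refine {0,3} on symbol b: members go to different blocks, giving {0} and {3}.
The partition is now stable with 3 blocks: {0} | {2} | {3}.

3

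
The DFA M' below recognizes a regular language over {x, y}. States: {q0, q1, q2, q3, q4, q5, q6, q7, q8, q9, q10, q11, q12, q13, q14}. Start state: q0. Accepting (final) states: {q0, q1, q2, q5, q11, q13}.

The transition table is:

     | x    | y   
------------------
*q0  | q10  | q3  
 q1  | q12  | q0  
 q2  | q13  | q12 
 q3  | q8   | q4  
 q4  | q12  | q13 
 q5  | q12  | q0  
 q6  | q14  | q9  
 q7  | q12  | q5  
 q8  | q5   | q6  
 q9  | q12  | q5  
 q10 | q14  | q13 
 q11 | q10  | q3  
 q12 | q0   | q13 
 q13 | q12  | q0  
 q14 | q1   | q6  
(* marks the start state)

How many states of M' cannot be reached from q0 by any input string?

3

No path from q0 leads to q2, q7, q11; the other 12 states are all reachable.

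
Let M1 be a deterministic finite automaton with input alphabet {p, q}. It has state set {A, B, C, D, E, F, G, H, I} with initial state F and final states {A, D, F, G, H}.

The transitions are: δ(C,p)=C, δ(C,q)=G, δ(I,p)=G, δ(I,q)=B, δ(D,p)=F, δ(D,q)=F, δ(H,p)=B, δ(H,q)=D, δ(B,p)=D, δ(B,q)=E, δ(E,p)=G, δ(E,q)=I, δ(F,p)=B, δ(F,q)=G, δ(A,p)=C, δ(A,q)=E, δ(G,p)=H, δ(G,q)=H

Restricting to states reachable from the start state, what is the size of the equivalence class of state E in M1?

Reachable states from the start: {B,D,E,F,G,H,I}. Unreachable: {A,C} — drop them.
Start with accepting vs non-accepting: {D,F,G,H} | {B,E,I}.
On input p, block {D,F,G,H} splits into {D,G} and {F,H}.
Stable partition: {D,G} | {B,E,I} | {F,H} — 3 equivalence classes.
The equivalence class containing E is {B,E,I}, of size 3.

3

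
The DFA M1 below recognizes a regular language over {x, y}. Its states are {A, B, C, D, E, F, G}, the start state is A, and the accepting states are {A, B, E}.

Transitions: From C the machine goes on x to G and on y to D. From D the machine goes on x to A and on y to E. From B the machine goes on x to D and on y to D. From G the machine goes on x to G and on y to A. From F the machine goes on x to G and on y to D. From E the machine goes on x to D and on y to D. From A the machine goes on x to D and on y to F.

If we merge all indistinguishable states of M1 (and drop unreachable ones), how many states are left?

5

States {B,C} cannot be reached from the start state, so discard them.
P0 = {A,E} | {D,F,G}.
On input x, block {D,F,G} splits into {F,G} and {D}.
Refine {A,E} on symbol y: members go to different blocks, giving {A} and {E}.
On input y, block {F,G} splits into {F} and {G}.
Stable partition: {A} | {F} | {D} | {E} | {G} — 5 equivalence classes.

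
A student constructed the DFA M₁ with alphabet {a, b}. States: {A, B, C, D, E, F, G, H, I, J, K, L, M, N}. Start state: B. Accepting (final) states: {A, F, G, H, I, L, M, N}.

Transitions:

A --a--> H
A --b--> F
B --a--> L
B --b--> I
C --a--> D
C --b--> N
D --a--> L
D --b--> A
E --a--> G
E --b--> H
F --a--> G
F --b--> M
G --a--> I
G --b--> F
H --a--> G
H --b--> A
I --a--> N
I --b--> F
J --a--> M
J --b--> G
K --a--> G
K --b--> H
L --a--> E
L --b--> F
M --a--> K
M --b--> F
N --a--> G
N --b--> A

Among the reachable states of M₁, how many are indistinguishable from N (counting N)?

States {C,D,J} cannot be reached from the start state, so discard them.
Initial partition by acceptance: {A,F,G,H,I,L,M,N} | {B,E,K}.
On input a, block {A,F,G,H,I,L,M,N} splits into {A,F,G,H,I,N} and {L,M}.
Refine {A,F,G,H,I,N} on symbol b: members go to different blocks, giving {A,G,H,I,N} and {F}.
Refine {A,G,H,I,N} on symbol b: members go to different blocks, giving {A,G,I} and {H,N}.
Refine {A,G,I} on symbol a: members go to different blocks, giving {A,I} and {G}.
Refine {B,E,K} on symbol a: members go to different blocks, giving {E,K} and {B}.
The partition is now stable with 7 blocks: {A,I} | {E,K} | {L,M} | {F} | {H,N} | {G} | {B}.
State N belongs to the block {H,N}, which has 2 states.

2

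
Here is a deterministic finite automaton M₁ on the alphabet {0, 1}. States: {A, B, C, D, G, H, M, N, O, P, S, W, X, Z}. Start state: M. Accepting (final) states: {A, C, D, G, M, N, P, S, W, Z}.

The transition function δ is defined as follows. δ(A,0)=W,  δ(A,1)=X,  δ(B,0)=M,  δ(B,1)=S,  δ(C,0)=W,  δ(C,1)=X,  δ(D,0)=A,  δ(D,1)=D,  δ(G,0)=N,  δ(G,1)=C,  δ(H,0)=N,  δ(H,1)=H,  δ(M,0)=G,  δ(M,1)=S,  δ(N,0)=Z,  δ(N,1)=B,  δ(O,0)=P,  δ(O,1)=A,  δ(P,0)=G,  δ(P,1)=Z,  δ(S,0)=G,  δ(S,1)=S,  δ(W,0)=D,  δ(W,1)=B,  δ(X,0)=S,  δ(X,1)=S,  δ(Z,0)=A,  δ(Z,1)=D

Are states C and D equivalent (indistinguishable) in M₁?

First remove the unreachable states {H,O,P}; 11 states remain.
Initial partition by acceptance: {A,C,D,G,M,N,S,W,Z} | {B,X}.
On input 1, block {A,C,D,G,M,N,S,W,Z} splits into {D,G,M,S,Z} and {A,C,N,W}.
Refine {D,G,M,S,Z} on symbol 0: members go to different blocks, giving {D,G,Z} and {M,S}.
On input 1, block {D,G,Z} splits into {D,Z} and {G}.
Refine {A,C,N,W} on symbol 0: members go to different blocks, giving {N,W} and {A,C}.
Stable partition: {D,Z} | {B,X} | {N,W} | {M,S} | {G} | {A,C} — 6 equivalence classes.
C and D end up in different blocks, so they are distinguishable. For instance, the string '1' is accepted from only D.

No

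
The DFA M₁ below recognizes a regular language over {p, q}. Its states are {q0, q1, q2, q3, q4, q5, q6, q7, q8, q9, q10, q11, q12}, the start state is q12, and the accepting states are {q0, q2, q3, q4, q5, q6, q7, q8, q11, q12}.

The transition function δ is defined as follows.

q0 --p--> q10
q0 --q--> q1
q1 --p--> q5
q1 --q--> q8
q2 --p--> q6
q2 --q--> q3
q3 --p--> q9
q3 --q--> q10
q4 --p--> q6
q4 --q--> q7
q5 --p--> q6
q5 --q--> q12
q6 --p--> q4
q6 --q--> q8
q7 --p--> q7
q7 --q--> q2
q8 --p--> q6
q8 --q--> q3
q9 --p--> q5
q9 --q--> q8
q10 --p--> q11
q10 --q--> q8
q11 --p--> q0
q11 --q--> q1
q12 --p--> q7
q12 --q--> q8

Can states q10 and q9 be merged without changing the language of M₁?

No

P0 = {q0,q2,q3,q4,q5,q6,q7,q8,q11,q12} | {q1,q9,q10}.
Split {q0,q2,q3,q4,q5,q6,q7,q8,q11,q12} by δ(·,p) → {q2,q4,q5,q6,q7,q8,q11,q12} and {q0,q3}.
Split {q2,q4,q5,q6,q7,q8,q11,q12} by δ(·,p) → {q2,q4,q5,q6,q7,q8,q12} and {q11}.
Split {q2,q4,q5,q6,q7,q8,q12} by δ(·,q) → {q4,q5,q6,q7,q12} and {q2,q8}.
Refine {q4,q5,q6,q7,q12} on symbol q: members go to different blocks, giving {q6,q7,q12} and {q4,q5}.
Refine {q6,q7,q12} on symbol p: members go to different blocks, giving {q7,q12} and {q6}.
On input p, block {q1,q9,q10} splits into {q1,q9} and {q10}.
On input p, block {q0,q3} splits into {q0} and {q3}.
No further refinement is possible. Final partition (9 blocks): {q7,q12} | {q1,q9} | {q0} | {q11} | {q2,q8} | {q4,q5} | {q6} | {q10} | {q3}.
q10 and q9 end up in different blocks, so they are distinguishable. For instance, the string 'pq' is accepted from only q9.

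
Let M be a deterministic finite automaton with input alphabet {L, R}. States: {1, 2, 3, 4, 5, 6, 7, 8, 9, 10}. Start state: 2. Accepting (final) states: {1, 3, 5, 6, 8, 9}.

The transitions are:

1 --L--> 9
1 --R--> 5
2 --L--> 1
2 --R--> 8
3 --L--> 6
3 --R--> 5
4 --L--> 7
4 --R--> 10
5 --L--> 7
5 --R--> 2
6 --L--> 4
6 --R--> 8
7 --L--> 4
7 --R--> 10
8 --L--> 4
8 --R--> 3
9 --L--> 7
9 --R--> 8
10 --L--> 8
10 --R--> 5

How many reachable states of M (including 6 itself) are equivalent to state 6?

All states are reachable from the start state.
Initial partition by acceptance: {1,3,5,6,8,9} | {2,4,7,10}.
On input L, block {1,3,5,6,8,9} splits into {5,6,8,9} and {1,3}.
Refine {5,6,8,9} on symbol R: members go to different blocks, giving {6,9} and {5} and {8}.
On input L, block {2,4,7,10} splits into {4,7} and {2} and {10}.
Stable partition: {6,9} | {4,7} | {1,3} | {5} | {8} | {2} | {10} — 7 equivalence classes.
State 6 belongs to the block {6,9}, which has 2 states.

2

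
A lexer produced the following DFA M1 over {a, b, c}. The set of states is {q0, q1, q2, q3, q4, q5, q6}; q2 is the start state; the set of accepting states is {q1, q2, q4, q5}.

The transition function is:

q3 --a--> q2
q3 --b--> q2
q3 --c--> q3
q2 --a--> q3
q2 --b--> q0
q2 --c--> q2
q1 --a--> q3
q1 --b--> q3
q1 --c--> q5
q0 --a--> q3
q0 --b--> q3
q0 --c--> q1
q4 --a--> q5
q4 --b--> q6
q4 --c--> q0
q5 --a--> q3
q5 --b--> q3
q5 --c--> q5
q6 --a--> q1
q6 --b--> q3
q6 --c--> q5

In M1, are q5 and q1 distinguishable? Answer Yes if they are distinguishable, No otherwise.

No

First remove the unreachable states {q4,q6}; 5 states remain.
P0 = {q1,q2,q5} | {q0,q3}.
Split {q0,q3} by δ(·,a) → {q0} and {q3}.
Split {q1,q2,q5} by δ(·,b) → {q1,q5} and {q2}.
The partition is now stable with 4 blocks: {q1,q5} | {q0} | {q3} | {q2}.
q5 and q1 lie in the same block of the stable partition, so they are equivalent — no string distinguishes them.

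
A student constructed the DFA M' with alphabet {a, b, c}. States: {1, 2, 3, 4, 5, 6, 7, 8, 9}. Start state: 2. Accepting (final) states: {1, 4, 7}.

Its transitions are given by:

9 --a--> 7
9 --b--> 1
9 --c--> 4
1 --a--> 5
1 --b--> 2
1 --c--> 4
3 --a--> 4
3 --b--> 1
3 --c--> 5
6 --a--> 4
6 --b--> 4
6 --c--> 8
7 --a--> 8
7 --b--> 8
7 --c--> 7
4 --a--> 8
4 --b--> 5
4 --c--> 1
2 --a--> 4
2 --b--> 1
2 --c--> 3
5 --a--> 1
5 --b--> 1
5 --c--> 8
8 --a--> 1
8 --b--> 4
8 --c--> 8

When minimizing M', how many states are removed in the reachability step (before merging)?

Starting at 2 and following transitions, the reachable set is {1, 2, 3, 4, 5, 8}. That leaves 6, 7, 9 unreachable — 3 in total.

3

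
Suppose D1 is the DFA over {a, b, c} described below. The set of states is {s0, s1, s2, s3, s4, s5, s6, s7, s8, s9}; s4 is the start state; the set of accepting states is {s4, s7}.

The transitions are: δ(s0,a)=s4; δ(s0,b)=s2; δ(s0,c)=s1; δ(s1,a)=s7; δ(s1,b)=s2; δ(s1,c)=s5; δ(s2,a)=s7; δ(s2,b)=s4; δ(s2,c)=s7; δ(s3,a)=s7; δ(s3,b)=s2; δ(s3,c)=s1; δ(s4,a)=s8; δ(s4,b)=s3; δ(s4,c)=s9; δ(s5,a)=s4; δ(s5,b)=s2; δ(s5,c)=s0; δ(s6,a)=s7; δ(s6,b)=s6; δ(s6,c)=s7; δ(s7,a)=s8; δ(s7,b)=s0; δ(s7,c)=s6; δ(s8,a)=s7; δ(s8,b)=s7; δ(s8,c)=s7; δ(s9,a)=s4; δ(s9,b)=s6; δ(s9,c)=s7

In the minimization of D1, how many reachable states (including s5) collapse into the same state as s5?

4

P0 = {s4,s7} | {s0,s1,s2,s3,s5,s6,s8,s9}.
On input b, block {s0,s1,s2,s3,s5,s6,s8,s9} splits into {s0,s1,s3,s5,s6,s9} and {s2,s8}.
Split {s0,s1,s3,s5,s6,s9} by δ(·,b) → {s0,s1,s3,s5} and {s6,s9}.
Stable partition: {s4,s7} | {s0,s1,s3,s5} | {s2,s8} | {s6,s9} — 4 equivalence classes.
The equivalence class containing s5 is {s0,s1,s3,s5}, of size 4.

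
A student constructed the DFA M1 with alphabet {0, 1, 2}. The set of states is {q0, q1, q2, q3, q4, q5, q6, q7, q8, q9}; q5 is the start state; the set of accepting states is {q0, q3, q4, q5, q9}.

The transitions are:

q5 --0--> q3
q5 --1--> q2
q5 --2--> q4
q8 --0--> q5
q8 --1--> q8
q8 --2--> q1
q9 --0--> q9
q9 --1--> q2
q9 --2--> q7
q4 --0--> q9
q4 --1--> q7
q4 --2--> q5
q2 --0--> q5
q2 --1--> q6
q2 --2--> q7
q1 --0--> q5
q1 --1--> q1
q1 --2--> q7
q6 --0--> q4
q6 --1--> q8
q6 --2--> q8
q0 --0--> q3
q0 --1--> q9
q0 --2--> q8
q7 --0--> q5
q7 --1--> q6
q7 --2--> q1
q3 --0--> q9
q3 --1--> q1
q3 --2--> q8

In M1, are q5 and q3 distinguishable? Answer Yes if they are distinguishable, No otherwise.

Reachable states from the start: {q1,q2,q3,q4,q5,q6,q7,q8,q9}. Unreachable: {q0} — drop them.
P0 = {q3,q4,q5,q9} | {q1,q2,q6,q7,q8}.
On input 2, block {q3,q4,q5,q9} splits into {q3,q9} and {q4,q5}.
Stable partition: {q3,q9} | {q1,q2,q6,q7,q8} | {q4,q5} — 3 equivalence classes.
q5 and q3 end up in different blocks, so they are distinguishable. For instance, the string '2' is accepted from only q5.

Yes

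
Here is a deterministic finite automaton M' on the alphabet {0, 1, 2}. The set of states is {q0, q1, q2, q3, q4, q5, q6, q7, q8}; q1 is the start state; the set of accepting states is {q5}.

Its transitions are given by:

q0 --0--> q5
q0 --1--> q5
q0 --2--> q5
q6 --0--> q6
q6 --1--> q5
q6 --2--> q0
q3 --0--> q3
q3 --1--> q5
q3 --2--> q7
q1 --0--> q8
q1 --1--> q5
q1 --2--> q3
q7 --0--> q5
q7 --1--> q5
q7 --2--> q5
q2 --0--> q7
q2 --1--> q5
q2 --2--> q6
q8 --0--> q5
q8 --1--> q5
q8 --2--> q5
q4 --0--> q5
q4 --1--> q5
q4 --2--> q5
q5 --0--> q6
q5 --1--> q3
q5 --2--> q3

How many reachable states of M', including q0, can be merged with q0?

3

States {q2,q4} cannot be reached from the start state, so discard them.
Initial partition by acceptance: {q5} | {q0,q1,q3,q6,q7,q8}.
Refine {q0,q1,q3,q6,q7,q8} on symbol 0: members go to different blocks, giving {q0,q7,q8} and {q1,q3,q6}.
Split {q1,q3,q6} by δ(·,0) → {q3,q6} and {q1}.
No further refinement is possible. Final partition (4 blocks): {q5} | {q0,q7,q8} | {q3,q6} | {q1}.
State q0 belongs to the block {q0,q7,q8}, which has 3 states.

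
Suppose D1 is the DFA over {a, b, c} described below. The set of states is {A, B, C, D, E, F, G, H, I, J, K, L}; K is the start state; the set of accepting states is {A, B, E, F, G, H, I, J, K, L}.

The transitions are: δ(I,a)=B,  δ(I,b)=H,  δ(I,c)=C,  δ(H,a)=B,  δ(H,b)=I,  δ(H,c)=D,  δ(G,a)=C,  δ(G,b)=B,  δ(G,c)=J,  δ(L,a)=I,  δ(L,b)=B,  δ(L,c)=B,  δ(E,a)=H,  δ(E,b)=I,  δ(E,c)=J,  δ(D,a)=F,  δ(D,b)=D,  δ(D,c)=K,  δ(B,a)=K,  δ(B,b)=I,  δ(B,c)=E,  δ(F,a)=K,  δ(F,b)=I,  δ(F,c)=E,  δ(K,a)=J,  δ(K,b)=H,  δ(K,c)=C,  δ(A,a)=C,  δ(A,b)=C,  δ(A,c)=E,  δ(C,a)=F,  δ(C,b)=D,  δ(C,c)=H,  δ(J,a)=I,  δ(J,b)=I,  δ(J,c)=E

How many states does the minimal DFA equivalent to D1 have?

Reachable states from the start: {B,C,D,E,F,H,I,J,K}. Unreachable: {A,G,L} — drop them.
Start with accepting vs non-accepting: {B,E,F,H,I,J,K} | {C,D}.
On input c, block {B,E,F,H,I,J,K} splits into {B,E,F,J} and {H,I,K}.
The partition is now stable with 3 blocks: {B,E,F,J} | {C,D} | {H,I,K}.

3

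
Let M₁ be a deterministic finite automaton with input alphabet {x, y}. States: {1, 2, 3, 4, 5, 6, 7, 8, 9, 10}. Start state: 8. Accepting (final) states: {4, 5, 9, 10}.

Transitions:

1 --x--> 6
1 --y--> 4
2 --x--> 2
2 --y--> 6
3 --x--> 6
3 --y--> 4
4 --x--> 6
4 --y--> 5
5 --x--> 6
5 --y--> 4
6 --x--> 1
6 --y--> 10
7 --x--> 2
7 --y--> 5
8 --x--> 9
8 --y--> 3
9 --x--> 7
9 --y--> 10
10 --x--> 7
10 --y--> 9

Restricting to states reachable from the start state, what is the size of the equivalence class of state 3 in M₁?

2

All states are reachable from the start state.
Start with accepting vs non-accepting: {4,5,9,10} | {1,2,3,6,7,8}.
Refine {1,2,3,6,7,8} on symbol x: members go to different blocks, giving {1,2,3,6,7} and {8}.
Refine {1,2,3,6,7} on symbol y: members go to different blocks, giving {1,3,6,7} and {2}.
On input x, block {1,3,6,7} splits into {1,3,6} and {7}.
On input x, block {4,5,9,10} splits into {4,5} and {9,10}.
Refine {1,3,6} on symbol y: members go to different blocks, giving {1,3} and {6}.
No further refinement is possible. Final partition (7 blocks): {4,5} | {1,3} | {8} | {2} | {7} | {9,10} | {6}.
State 3 belongs to the block {1,3}, which has 2 states.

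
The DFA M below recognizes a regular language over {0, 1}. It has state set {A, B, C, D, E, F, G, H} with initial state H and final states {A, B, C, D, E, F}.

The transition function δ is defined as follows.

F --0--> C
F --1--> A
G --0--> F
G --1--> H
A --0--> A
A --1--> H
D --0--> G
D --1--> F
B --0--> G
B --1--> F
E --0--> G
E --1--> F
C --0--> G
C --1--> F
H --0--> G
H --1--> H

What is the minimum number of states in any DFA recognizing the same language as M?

5

Reachable states from the start: {A,C,F,G,H}. Unreachable: {B,D,E} — drop them.
Start with accepting vs non-accepting: {A,C,F} | {G,H}.
Refine {A,C,F} on symbol 0: members go to different blocks, giving {A,F} and {C}.
Refine {A,F} on symbol 0: members go to different blocks, giving {A} and {F}.
Refine {G,H} on symbol 0: members go to different blocks, giving {G} and {H}.
No further refinement is possible. Final partition (5 blocks): {A} | {G} | {C} | {F} | {H}.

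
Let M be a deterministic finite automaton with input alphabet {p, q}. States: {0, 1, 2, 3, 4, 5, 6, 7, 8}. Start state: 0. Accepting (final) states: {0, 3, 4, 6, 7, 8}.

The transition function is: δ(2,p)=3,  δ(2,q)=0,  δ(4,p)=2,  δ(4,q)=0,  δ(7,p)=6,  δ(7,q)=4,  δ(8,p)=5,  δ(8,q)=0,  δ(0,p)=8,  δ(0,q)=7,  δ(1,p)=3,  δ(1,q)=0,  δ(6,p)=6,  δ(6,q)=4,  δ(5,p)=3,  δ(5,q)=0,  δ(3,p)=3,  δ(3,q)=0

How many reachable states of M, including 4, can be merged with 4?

2

States {1} cannot be reached from the start state, so discard them.
P0 = {0,3,4,6,7,8} | {2,5}.
On input p, block {0,3,4,6,7,8} splits into {0,3,6,7} and {4,8}.
On input p, block {0,3,6,7} splits into {3,6,7} and {0}.
Split {3,6,7} by δ(·,q) → {6,7} and {3}.
Stable partition: {6,7} | {2,5} | {4,8} | {0} | {3} — 5 equivalence classes.
State 4 belongs to the block {4,8}, which has 2 states.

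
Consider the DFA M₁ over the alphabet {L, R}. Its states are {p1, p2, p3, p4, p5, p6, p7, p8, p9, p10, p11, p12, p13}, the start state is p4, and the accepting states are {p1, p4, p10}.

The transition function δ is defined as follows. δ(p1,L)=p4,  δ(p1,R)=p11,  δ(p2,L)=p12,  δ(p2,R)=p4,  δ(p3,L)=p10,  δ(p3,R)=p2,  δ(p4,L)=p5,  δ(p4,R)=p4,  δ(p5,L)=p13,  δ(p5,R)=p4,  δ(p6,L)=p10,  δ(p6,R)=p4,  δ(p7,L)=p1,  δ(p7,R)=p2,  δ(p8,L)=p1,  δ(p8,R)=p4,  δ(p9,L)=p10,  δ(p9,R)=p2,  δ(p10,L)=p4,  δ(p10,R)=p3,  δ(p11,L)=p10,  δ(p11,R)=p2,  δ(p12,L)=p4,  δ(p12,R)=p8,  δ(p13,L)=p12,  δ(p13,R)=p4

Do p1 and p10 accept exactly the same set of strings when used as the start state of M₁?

Reachable states from the start: {p1,p2,p3,p4,p5,p8,p10,p11,p12,p13}. Unreachable: {p6,p7,p9} — drop them.
P0 = {p1,p4,p10} | {p2,p3,p5,p8,p11,p12,p13}.
Refine {p1,p4,p10} on symbol L: members go to different blocks, giving {p1,p10} and {p4}.
On input L, block {p2,p3,p5,p8,p11,p12,p13} splits into {p2,p5,p13} and {p3,p8,p11} and {p12}.
Split {p2,p5,p13} by δ(·,L) → {p2,p13} and {p5}.
On input R, block {p3,p8,p11} splits into {p3,p11} and {p8}.
No further refinement is possible. Final partition (7 blocks): {p1,p10} | {p2,p13} | {p4} | {p3,p11} | {p12} | {p5} | {p8}.
p1 and p10 lie in the same block of the stable partition, so they are equivalent — no string distinguishes them.

Yes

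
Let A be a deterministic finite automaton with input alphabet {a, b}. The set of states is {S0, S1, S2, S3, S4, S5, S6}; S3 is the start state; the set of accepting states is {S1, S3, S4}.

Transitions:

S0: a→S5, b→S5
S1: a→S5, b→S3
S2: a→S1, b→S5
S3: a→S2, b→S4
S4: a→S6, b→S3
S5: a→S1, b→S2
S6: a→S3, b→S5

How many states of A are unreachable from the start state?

1

Starting at S3 and following transitions, the reachable set is {S1, S2, S3, S4, S5, S6}. That leaves S0 unreachable — 1 in total.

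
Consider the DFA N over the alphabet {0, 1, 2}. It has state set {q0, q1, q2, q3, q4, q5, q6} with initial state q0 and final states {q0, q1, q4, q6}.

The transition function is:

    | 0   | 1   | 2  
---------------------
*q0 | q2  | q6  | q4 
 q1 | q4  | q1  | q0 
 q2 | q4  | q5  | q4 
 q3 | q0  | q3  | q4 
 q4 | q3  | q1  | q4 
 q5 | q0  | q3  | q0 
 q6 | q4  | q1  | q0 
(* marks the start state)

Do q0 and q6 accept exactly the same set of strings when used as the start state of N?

No

All states are reachable from the start state.
Initial partition by acceptance: {q0,q1,q4,q6} | {q2,q3,q5}.
Split {q0,q1,q4,q6} by δ(·,0) → {q0,q4} and {q1,q6}.
The partition is now stable with 3 blocks: {q0,q4} | {q2,q3,q5} | {q1,q6}.
q0 and q6 end up in different blocks, so they are distinguishable. For instance, the string '0' is accepted from only q6.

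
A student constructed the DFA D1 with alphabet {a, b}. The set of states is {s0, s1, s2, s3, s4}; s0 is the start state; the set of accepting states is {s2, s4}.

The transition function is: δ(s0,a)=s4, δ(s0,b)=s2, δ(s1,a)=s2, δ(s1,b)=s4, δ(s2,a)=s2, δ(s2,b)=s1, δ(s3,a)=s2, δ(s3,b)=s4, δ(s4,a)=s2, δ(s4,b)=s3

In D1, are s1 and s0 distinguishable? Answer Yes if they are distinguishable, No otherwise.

No

Every state is reachable, so we keep all 5.
Start with accepting vs non-accepting: {s2,s4} | {s0,s1,s3}.
Stable partition: {s2,s4} | {s0,s1,s3} — 2 equivalence classes.
s1 and s0 lie in the same block of the stable partition, so they are equivalent — no string distinguishes them.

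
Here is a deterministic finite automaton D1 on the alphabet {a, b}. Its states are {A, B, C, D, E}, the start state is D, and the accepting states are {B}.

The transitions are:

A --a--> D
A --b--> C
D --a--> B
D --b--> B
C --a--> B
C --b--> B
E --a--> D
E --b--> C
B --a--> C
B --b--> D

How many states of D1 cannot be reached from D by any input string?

2

BFS from D reaches {B, C, D}; the 2 state(s) A, E are never visited.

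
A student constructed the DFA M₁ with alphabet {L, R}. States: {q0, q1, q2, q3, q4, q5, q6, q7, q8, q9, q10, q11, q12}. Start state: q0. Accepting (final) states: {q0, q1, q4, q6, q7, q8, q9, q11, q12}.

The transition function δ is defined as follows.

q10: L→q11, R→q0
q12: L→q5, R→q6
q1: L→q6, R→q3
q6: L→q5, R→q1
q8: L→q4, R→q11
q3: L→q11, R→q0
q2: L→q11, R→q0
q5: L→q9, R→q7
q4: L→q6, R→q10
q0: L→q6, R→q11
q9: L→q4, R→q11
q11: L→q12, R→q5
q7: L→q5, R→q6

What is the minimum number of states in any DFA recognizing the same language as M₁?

8

First remove the unreachable states {q2,q8}; 11 states remain.
P0 = {q0,q1,q4,q6,q7,q9,q11,q12} | {q3,q5,q10}.
Split {q0,q1,q4,q6,q7,q9,q11,q12} by δ(·,L) → {q0,q1,q4,q9,q11} and {q6,q7,q12}.
Refine {q0,q1,q4,q9,q11} on symbol L: members go to different blocks, giving {q0,q1,q4,q11} and {q9}.
On input R, block {q0,q1,q4,q11} splits into {q1,q4,q11} and {q0}.
On input L, block {q3,q5,q10} splits into {q3,q10} and {q5}.
On input R, block {q1,q4,q11} splits into {q1,q4} and {q11}.
Split {q6,q7,q12} by δ(·,R) → {q7,q12} and {q6}.
No further refinement is possible. Final partition (8 blocks): {q1,q4} | {q3,q10} | {q7,q12} | {q9} | {q0} | {q5} | {q11} | {q6}.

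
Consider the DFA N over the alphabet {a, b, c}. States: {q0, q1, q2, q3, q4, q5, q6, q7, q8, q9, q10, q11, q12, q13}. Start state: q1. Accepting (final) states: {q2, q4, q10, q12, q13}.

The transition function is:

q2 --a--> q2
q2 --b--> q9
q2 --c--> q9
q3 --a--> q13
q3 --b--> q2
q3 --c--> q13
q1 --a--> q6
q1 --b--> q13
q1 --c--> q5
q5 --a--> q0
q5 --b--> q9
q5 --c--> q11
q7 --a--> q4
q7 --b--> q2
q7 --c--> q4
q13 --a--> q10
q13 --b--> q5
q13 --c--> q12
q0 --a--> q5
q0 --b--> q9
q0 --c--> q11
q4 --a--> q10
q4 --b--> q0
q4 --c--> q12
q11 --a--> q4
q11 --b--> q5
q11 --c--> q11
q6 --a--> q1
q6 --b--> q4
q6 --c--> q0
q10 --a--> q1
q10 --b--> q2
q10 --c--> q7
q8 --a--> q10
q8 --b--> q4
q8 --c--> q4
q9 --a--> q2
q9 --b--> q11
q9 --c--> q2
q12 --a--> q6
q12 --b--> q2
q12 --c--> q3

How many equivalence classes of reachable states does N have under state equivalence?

Reachable states from the start: {q0,q1,q2,q3,q4,q5,q6,q7,q9,q10,q11,q12,q13}. Unreachable: {q8} — drop them.
Start with accepting vs non-accepting: {q2,q4,q10,q12,q13} | {q0,q1,q3,q5,q6,q7,q9,q11}.
Refine {q2,q4,q10,q12,q13} on symbol a: members go to different blocks, giving {q2,q4,q13} and {q10,q12}.
On input a, block {q2,q4,q13} splits into {q4,q13} and {q2}.
Refine {q0,q1,q3,q5,q6,q7,q9,q11} on symbol a: members go to different blocks, giving {q0,q1,q5,q6} and {q3,q7,q11} and {q9}.
Split {q0,q1,q5,q6} by δ(·,b) → {q0,q5} and {q1,q6}.
Split {q3,q7,q11} by δ(·,b) → {q3,q7} and {q11}.
No further refinement is possible. Final partition (8 blocks): {q4,q13} | {q0,q5} | {q10,q12} | {q2} | {q3,q7} | {q9} | {q1,q6} | {q11}.

8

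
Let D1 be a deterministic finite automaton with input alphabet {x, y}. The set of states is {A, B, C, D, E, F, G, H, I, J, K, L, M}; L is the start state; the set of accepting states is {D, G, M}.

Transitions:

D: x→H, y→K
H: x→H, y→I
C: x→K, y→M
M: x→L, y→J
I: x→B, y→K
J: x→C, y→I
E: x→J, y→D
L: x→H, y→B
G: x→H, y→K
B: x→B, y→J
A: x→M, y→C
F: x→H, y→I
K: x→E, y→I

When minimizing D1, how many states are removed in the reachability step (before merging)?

3

No path from L leads to A, F, G; the other 10 states are all reachable.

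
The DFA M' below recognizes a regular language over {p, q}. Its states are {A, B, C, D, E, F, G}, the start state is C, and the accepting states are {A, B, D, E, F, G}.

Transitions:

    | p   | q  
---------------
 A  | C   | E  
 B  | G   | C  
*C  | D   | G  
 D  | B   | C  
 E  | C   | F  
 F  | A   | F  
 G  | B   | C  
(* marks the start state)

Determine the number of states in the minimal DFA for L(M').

First remove the unreachable states {A,E,F}; 4 states remain.
Start with accepting vs non-accepting: {B,D,G} | {C}.
Stable partition: {B,D,G} | {C} — 2 equivalence classes.

2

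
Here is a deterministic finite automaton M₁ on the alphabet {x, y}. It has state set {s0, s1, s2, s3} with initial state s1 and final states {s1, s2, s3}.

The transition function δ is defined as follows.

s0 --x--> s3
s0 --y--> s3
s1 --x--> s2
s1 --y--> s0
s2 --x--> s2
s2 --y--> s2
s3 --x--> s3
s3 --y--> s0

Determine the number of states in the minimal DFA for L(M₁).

Every state is reachable, so we keep all 4.
Start with accepting vs non-accepting: {s1,s2,s3} | {s0}.
On input y, block {s1,s2,s3} splits into {s1,s3} and {s2}.
On input x, block {s1,s3} splits into {s1} and {s3}.
Stable partition: {s1} | {s0} | {s2} | {s3} — 4 equivalence classes.

4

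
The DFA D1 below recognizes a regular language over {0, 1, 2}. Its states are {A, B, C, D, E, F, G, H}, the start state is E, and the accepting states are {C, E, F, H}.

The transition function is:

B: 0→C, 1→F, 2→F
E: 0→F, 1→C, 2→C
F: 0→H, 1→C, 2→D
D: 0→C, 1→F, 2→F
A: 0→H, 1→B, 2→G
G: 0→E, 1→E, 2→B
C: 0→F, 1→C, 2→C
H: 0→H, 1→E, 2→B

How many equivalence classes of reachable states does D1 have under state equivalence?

3

First remove the unreachable states {A,G}; 6 states remain.
P0 = {C,E,F,H} | {B,D}.
Refine {C,E,F,H} on symbol 2: members go to different blocks, giving {C,E} and {F,H}.
No further refinement is possible. Final partition (3 blocks): {C,E} | {B,D} | {F,H}.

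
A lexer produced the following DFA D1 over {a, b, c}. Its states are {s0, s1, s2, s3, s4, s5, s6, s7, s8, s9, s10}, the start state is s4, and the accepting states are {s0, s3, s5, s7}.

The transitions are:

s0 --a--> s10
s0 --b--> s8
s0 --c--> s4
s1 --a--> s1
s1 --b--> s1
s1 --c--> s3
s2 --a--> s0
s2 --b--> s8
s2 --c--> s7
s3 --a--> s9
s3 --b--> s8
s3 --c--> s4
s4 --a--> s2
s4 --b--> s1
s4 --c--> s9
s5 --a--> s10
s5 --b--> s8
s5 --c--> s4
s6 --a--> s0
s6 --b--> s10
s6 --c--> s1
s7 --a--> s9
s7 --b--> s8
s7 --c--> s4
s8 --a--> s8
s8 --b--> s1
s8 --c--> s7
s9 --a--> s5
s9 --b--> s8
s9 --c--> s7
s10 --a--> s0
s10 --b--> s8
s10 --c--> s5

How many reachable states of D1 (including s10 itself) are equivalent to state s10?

3

First remove the unreachable states {s6}; 10 states remain.
Initial partition by acceptance: {s0,s3,s5,s7} | {s1,s2,s4,s8,s9,s10}.
Refine {s1,s2,s4,s8,s9,s10} on symbol a: members go to different blocks, giving {s1,s4,s8} and {s2,s9,s10}.
On input a, block {s1,s4,s8} splits into {s1,s8} and {s4}.
The partition is now stable with 4 blocks: {s0,s3,s5,s7} | {s1,s8} | {s2,s9,s10} | {s4}.
The equivalence class containing s10 is {s2,s9,s10}, of size 3.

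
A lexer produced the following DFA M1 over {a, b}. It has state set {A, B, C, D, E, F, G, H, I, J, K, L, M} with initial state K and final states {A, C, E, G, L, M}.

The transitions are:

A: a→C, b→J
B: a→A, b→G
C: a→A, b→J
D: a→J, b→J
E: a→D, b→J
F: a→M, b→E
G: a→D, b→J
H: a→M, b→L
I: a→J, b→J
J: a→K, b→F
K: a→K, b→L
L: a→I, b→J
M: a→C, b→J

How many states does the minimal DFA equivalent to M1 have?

6

States {B,G,H} cannot be reached from the start state, so discard them.
Start with accepting vs non-accepting: {A,C,E,L,M} | {D,F,I,J,K}.
Split {A,C,E,L,M} by δ(·,a) → {A,C,M} and {E,L}.
On input a, block {D,F,I,J,K} splits into {D,I,J,K} and {F}.
Split {D,I,J,K} by δ(·,b) → {D,I} and {J} and {K}.
The partition is now stable with 6 blocks: {A,C,M} | {D,I} | {E,L} | {F} | {J} | {K}.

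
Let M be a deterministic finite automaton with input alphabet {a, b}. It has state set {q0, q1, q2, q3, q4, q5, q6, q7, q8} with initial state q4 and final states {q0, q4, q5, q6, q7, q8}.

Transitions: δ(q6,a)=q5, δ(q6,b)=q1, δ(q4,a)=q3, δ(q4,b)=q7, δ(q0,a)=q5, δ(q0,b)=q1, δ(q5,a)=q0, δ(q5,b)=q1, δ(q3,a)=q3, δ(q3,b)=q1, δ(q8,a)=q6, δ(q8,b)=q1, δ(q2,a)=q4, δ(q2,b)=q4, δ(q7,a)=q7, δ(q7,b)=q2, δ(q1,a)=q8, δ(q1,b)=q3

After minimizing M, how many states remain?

All states are reachable from the start state.
P0 = {q0,q4,q5,q6,q7,q8} | {q1,q2,q3}.
On input a, block {q0,q4,q5,q6,q7,q8} splits into {q0,q5,q6,q7,q8} and {q4}.
On input a, block {q1,q2,q3} splits into {q1} and {q2} and {q3}.
Split {q0,q5,q6,q7,q8} by δ(·,b) → {q0,q5,q6,q8} and {q7}.
No further refinement is possible. Final partition (6 blocks): {q0,q5,q6,q8} | {q1} | {q4} | {q2} | {q3} | {q7}.

6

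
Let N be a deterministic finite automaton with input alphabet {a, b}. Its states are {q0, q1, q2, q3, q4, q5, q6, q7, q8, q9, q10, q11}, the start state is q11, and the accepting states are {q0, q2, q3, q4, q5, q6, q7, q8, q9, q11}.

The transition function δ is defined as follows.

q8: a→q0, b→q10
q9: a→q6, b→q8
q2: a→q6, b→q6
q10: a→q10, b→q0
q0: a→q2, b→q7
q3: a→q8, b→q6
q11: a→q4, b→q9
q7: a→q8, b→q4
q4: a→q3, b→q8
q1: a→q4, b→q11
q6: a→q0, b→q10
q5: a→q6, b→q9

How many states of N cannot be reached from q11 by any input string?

2

No path from q11 leads to q1, q5; the other 10 states are all reachable.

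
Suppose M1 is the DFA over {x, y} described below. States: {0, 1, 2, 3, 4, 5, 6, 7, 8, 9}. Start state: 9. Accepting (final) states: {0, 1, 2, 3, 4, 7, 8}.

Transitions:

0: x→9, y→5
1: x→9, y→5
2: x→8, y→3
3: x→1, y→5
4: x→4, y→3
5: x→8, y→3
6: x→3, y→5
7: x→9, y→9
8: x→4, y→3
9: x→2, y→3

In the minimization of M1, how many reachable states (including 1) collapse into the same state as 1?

States {0,6,7} cannot be reached from the start state, so discard them.
P0 = {1,2,3,4,8} | {5,9}.
Split {1,2,3,4,8} by δ(·,x) → {2,3,4,8} and {1}.
Split {2,3,4,8} by δ(·,x) → {2,4,8} and {3}.
The partition is now stable with 4 blocks: {2,4,8} | {5,9} | {1} | {3}.
State 1 belongs to the block {1}, which has 1 states.

1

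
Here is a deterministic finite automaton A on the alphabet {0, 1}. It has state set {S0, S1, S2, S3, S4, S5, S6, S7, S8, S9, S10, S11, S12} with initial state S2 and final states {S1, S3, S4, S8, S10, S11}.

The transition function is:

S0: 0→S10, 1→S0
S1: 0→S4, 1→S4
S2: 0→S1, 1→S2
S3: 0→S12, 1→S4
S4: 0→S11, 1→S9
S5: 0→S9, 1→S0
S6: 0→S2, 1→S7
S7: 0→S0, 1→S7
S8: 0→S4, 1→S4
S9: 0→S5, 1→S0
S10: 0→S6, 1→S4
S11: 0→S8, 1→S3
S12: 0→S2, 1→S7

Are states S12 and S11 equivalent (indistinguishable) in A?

No

P0 = {S1,S3,S4,S8,S10,S11} | {S0,S2,S5,S6,S7,S9,S12}.
Refine {S1,S3,S4,S8,S10,S11} on symbol 0: members go to different blocks, giving {S1,S4,S8,S11} and {S3,S10}.
Split {S1,S4,S8,S11} by δ(·,1) → {S1,S8} and {S4} and {S11}.
Split {S0,S2,S5,S6,S7,S9,S12} by δ(·,0) → {S5,S6,S7,S9,S12} and {S0} and {S2}.
Split {S5,S6,S7,S9,S12} by δ(·,0) → {S5,S9} and {S6,S12} and {S7}.
No further refinement is possible. Final partition (9 blocks): {S1,S8} | {S5,S9} | {S3,S10} | {S4} | {S11} | {S0} | {S2} | {S6,S12} | {S7}.
S12 and S11 end up in different blocks, so they are distinguishable. For instance, the string 'ε' is accepted from only S11.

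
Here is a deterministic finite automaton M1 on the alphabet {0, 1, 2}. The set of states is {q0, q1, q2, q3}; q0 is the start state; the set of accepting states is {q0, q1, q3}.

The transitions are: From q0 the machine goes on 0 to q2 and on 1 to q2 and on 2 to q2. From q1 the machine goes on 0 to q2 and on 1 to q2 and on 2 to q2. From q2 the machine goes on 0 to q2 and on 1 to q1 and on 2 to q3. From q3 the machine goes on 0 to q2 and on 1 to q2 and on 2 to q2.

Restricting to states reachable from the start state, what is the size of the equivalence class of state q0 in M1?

All states are reachable from the start state.
Start with accepting vs non-accepting: {q0,q1,q3} | {q2}.
The partition is now stable with 2 blocks: {q0,q1,q3} | {q2}.
State q0 belongs to the block {q0,q1,q3}, which has 3 states.

3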